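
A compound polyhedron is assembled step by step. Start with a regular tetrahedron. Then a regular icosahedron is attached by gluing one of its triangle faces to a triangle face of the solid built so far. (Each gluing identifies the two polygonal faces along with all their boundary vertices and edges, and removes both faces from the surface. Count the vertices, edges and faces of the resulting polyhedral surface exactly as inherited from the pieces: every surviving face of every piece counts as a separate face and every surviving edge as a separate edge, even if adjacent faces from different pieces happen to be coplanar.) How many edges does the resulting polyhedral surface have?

A regular tetrahedron: V=4, E=6, F=4.
Attach a regular icosahedron (V=12, E=30, F=20) along a 3-gon: merge 3 vertices and 3 edges, delete both glued faces → V=13, E=33, F=22.
Check: V − E + F = 13 − 33 + 22 = 2.

33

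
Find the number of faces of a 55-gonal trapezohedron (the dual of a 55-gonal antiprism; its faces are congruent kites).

110

The n-trapezohedron (dual of the n-antiprism) has V = 2·55 + 2 = 112, E = 4·55 = 220, F = 2·55 = 110.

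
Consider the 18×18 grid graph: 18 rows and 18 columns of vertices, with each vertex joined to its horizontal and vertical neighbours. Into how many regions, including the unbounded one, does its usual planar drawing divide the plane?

The grid has V = 18·18 = 324 vertices and E = 18·17 + 18·17 = 612 edges.
F = 2 − V + E = 2 − 324 + 612 = 290.

290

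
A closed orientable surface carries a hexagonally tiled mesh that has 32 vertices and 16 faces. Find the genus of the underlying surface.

1

Every face is a hexagon, so 2E = 6·16 = 96, giving E = 48.
χ = V − E + F = 32 − 48 + 16 = 0.
For a closed orientable surface χ = 2 − 2g, so g = (2 − (0))/2 = 1.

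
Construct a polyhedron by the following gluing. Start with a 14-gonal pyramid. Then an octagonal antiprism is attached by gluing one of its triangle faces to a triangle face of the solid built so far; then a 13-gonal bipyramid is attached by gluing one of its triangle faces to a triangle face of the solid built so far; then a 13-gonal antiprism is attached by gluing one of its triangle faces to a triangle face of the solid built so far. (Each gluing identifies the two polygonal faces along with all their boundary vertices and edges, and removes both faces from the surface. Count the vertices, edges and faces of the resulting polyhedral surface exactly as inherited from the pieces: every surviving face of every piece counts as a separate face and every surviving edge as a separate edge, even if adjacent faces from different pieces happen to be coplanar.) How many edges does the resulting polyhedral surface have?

A 14-gonal pyramid: V=15, E=28, F=15.
Attach an octagonal antiprism (V=16, E=32, F=18) along a 3-gon: merge 3 vertices and 3 edges, delete both glued faces → V=28, E=57, F=31.
Attach a 13-gonal bipyramid (V=15, E=39, F=26) along a 3-gon: merge 3 vertices and 3 edges, delete both glued faces → V=40, E=93, F=55.
Attach a 13-gonal antiprism (V=26, E=52, F=28) along a 3-gon: merge 3 vertices and 3 edges, delete both glued faces → V=63, E=142, F=81.
Check: V − E + F = 63 − 142 + 81 = 2.

142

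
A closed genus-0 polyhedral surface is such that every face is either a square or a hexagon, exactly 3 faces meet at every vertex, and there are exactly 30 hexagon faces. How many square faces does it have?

Let x be the number of squares; then F = 30 + x.
Edge–face incidences: 2E = 6·30 + 4·x = 180 + 4x.
Every vertex has degree 3, so 3V = 2E.
Euler: V − E + F = 2 ⇒ (2E)/3 − E + (30 + x) = 2.
Multiply by 6: 2·(2E) − 3·(2E) + 6·(30 + x) = 12, i.e. 180 + 6x − (180 + 4x) = 12.
Collecting terms: 2x = 12, so x = 6.
Then 2E = 180 + 4·6 = 204, so E = 102, V = 2E/3 = 68, F = 30 + 6 = 36.

6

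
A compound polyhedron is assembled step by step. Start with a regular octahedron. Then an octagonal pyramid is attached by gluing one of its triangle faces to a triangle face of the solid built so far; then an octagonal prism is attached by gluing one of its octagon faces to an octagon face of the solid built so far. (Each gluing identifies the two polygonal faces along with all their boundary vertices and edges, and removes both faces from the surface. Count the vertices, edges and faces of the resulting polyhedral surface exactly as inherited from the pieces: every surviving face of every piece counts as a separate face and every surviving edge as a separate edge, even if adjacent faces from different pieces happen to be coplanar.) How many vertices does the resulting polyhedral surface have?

20

A regular octahedron: V=6, E=12, F=8.
Attach an octagonal pyramid (V=9, E=16, F=9) along a 3-gon: merge 3 vertices and 3 edges, delete both glued faces → V=12, E=25, F=15.
Attach an octagonal prism (V=16, E=24, F=10) along an 8-gon: merge 8 vertices and 8 edges, delete both glued faces → V=20, E=41, F=23.
Check: V − E + F = 20 − 41 + 23 = 2.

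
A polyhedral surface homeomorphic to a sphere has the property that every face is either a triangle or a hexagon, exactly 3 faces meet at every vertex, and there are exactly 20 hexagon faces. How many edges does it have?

66

Let x be the number of triangles; then F = 20 + x.
Edge–face incidences: 2E = 6·20 + 3·x = 120 + 3x.
Every vertex has degree 3, so 3V = 2E.
Euler: V − E + F = 2 ⇒ (2E)/3 − E + (20 + x) = 2.
Multiply by 6: 2·(2E) − 3·(2E) + 6·(20 + x) = 12, i.e. 120 + 6x − (120 + 3x) = 12.
Collecting terms: 3x = 12, so x = 4.
Then 2E = 120 + 3·4 = 132, so E = 66, V = 2E/3 = 44, F = 20 + 4 = 24.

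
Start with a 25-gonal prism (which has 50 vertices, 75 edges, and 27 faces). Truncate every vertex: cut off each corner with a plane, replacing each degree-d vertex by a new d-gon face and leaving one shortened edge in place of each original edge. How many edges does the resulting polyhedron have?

Truncation replaces each original edge-end by a new vertex, so V′ = 2E = 150.
Each original edge survives, and each old vertex of degree d contributes d new edges; summing degrees gives Σd = 2E, so E′ = E + 2E = 3E = 225.
Each original face survives and each original vertex becomes one new face: F′ = F + V = 77.

225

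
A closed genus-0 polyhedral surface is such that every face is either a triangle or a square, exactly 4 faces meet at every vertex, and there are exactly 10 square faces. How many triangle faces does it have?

8

Let x be the number of triangles; then F = 10 + x.
Edge–face incidences: 2E = 4·10 + 3·x = 40 + 3x.
Every vertex has degree 4, so 4V = 2E.
Euler: V − E + F = 2 ⇒ (2E)/4 − E + (10 + x) = 2.
Multiply by 8: 2·(2E) − 4·(2E) + 8·(10 + x) = 16, i.e. 80 + 8x − 2·(40 + 3x) = 16.
Collecting terms: 2x = 16, so x = 8.
Then 2E = 40 + 3·8 = 64, so E = 32, V = 2E/4 = 16, F = 10 + 8 = 18.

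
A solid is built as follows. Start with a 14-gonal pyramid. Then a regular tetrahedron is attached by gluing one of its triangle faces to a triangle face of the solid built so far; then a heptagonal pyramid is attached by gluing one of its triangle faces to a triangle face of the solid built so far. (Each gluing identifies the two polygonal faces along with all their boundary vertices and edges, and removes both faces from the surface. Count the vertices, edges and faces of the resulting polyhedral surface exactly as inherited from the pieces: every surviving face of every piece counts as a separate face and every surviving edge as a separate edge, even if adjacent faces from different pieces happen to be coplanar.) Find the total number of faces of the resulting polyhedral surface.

A 14-gonal pyramid: V=15, E=28, F=15.
Attach a regular tetrahedron (V=4, E=6, F=4) along a 3-gon: merge 3 vertices and 3 edges, delete both glued faces → V=16, E=31, F=17.
Attach a heptagonal pyramid (V=8, E=14, F=8) along a 3-gon: merge 3 vertices and 3 edges, delete both glued faces → V=21, E=42, F=23.
Check: V − E + F = 21 − 42 + 23 = 2.

23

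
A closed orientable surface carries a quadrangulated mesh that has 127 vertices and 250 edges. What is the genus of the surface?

0

Every face is a square and each edge borders two faces, so 4F = 2·250, giving F = 125.
χ = V − E + F = 127 − 250 + 125 = 2.
For a closed orientable surface χ = 2 − 2g, so g = (2 − (2))/2 = 0.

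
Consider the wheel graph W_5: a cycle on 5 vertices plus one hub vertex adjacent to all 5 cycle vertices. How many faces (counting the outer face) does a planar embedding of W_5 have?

W_5 has V = 5 + 1 = 6 vertices and E = 2·5 = 10 edges.
By Euler's formula F = 2 − V + E = 2 − 6 + 10 = 6.

6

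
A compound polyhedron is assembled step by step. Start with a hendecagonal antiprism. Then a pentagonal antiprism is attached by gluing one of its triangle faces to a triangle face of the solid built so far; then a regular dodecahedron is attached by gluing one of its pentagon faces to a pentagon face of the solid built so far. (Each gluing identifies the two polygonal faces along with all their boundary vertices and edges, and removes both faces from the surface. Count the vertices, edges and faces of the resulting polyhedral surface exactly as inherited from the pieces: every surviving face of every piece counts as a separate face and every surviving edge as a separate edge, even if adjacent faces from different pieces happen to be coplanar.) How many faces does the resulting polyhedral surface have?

44

A hendecagonal antiprism: V=22, E=44, F=24.
Attach a pentagonal antiprism (V=10, E=20, F=12) along a 3-gon: merge 3 vertices and 3 edges, delete both glued faces → V=29, E=61, F=34.
Attach a regular dodecahedron (V=20, E=30, F=12) along a 5-gon: merge 5 vertices and 5 edges, delete both glued faces → V=44, E=86, F=44.
Check: V − E + F = 44 − 86 + 44 = 2.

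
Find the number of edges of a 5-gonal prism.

A prism on an n-gon has two n-gon bases and n rectangular sides: V = 2·5 = 10, E = 3·5 = 15, F = 5 + 2 = 7.

15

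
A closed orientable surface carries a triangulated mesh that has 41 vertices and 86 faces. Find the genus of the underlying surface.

2

Every face is a triangle, so 2E = 3·86 = 258, giving E = 129.
χ = V − E + F = 41 − 129 + 86 = -2.
For a closed orientable surface χ = 2 − 2g, so g = (2 − (-2))/2 = 2.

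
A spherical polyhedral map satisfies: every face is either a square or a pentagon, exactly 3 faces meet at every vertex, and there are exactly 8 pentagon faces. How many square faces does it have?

Let x be the number of squares; then F = 8 + x.
Edge–face incidences: 2E = 5·8 + 4·x = 40 + 4x.
Every vertex has degree 3, so 3V = 2E.
Euler: V − E + F = 2 ⇒ (2E)/3 − E + (8 + x) = 2.
Multiply by 6: 2·(2E) − 3·(2E) + 6·(8 + x) = 12, i.e. 48 + 6x − (40 + 4x) = 12.
Collecting terms: 2x + 8 = 12, so 2x = 4, so x = 2.
Then 2E = 40 + 4·2 = 48, so E = 24, V = 2E/3 = 16, F = 8 + 2 = 10.

2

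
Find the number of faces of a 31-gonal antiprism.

64

An antiprism on an n-gon has two n-gon caps and 2n triangles: V = 2·31 = 62, E = 4·31 = 124, F = 2·31 + 2 = 64.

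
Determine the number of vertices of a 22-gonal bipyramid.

A bipyramid over an n-gon has 2n triangular faces and n + 2 vertices: V = 22 + 2 = 24, E = 3·22 = 66, F = 2·22 = 44.

24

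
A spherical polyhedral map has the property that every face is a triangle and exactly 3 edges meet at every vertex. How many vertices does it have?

Each face has 3 edges and each edge borders two faces, so 2E = 3F.
Each vertex has degree 3, so 3V = 2E and hence V = 3F/3.
Euler: V − E + F = 2 ⇒ (3F/3) − (3F/2) + F = 2.
Multiply by 6: (6 − 9 + 6)F = 12, i.e. 3F = 12.
So F = 4, E = 3·4/2 = 6, V = 3·4/3 = 4.

4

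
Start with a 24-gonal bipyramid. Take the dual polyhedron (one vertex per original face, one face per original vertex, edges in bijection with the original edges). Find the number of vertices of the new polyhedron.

48

The base solid has V = 26, E = 72, F = 48.
The dual swaps V and F and preserves E: V′ = F = 48, E′ = E = 72, F′ = V = 26.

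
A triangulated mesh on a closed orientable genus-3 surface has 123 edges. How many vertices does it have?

χ = 2 − 2·3 = -4, and every face is a triangle so 3F = 2E.
F = 2E/3 = 82. Then V = -4 + E − F = -4 + 123 − 82 = 37.

37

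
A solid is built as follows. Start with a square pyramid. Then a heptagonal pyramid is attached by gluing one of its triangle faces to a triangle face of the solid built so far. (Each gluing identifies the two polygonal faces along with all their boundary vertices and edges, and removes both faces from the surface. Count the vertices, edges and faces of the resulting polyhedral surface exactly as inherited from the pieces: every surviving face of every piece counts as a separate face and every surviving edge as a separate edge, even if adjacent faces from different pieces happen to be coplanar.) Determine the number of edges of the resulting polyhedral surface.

19

A square pyramid: V=5, E=8, F=5.
Attach a heptagonal pyramid (V=8, E=14, F=8) along a 3-gon: merge 3 vertices and 3 edges, delete both glued faces → V=10, E=19, F=11.
Check: V − E + F = 10 − 19 + 11 = 2.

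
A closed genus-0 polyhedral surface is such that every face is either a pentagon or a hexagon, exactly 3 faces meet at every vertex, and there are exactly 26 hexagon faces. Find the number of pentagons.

12

Let x be the number of pentagons; then F = 26 + x.
Edge–face incidences: 2E = 6·26 + 5·x = 156 + 5x.
Every vertex has degree 3, so 3V = 2E.
Euler: V − E + F = 2 ⇒ (2E)/3 − E + (26 + x) = 2.
Multiply by 6: 2·(2E) − 3·(2E) + 6·(26 + x) = 12, i.e. 156 + 6x − (156 + 5x) = 12.
Collecting terms: x = 12.
Then 2E = 156 + 5·12 = 216, so E = 108, V = 2E/3 = 72, F = 26 + 12 = 38.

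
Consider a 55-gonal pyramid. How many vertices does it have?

A pyramid on an n-gon base has one n-gon and n triangles: V = 55 + 1 = 56, E = 2·55 = 110, F = 55 + 1 = 56.

56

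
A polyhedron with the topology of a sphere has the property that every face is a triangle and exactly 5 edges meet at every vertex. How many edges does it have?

Each face has 3 edges and each edge borders two faces, so 2E = 3F.
Each vertex has degree 5, so 5V = 2E and hence V = 3F/5.
Euler: V − E + F = 2 ⇒ (3F/5) − (3F/2) + F = 2.
Multiply by 10: (6 − 15 + 10)F = 20, i.e. 1F = 20.
So F = 20, E = 3·20/2 = 30, V = 3·20/5 = 12.

30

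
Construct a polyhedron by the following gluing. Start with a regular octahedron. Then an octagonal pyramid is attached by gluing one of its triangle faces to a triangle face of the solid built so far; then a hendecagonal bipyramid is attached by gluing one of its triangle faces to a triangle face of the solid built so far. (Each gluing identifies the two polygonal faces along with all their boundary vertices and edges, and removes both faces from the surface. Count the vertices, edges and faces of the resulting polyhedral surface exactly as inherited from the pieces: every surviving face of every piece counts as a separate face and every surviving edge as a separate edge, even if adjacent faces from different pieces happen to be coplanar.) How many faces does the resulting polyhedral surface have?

A regular octahedron: V=6, E=12, F=8.
Attach an octagonal pyramid (V=9, E=16, F=9) along a 3-gon: merge 3 vertices and 3 edges, delete both glued faces → V=12, E=25, F=15.
Attach a hendecagonal bipyramid (V=13, E=33, F=22) along a 3-gon: merge 3 vertices and 3 edges, delete both glued faces → V=22, E=55, F=35.
Check: V − E + F = 22 − 55 + 35 = 2.

35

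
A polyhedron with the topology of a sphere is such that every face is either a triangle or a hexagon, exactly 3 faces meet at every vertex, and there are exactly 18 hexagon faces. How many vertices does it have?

Let x be the number of triangles; then F = 18 + x.
Edge–face incidences: 2E = 6·18 + 3·x = 108 + 3x.
Every vertex has degree 3, so 3V = 2E.
Euler: V − E + F = 2 ⇒ (2E)/3 − E + (18 + x) = 2.
Multiply by 6: 2·(2E) − 3·(2E) + 6·(18 + x) = 12, i.e. 108 + 6x − (108 + 3x) = 12.
Collecting terms: 3x = 12, so x = 4.
Then 2E = 108 + 3·4 = 120, so E = 60, V = 2E/3 = 40, F = 18 + 4 = 22.

40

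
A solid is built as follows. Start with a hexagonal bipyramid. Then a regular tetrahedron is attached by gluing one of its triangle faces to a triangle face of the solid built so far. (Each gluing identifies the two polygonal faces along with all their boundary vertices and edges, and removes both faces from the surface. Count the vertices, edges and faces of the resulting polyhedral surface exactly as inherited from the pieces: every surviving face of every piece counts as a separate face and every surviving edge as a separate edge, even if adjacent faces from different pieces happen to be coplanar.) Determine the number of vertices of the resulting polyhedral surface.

9

A hexagonal bipyramid: V=8, E=18, F=12.
Attach a regular tetrahedron (V=4, E=6, F=4) along a 3-gon: merge 3 vertices and 3 edges, delete both glued faces → V=9, E=21, F=14.
Check: V − E + F = 9 − 21 + 14 = 2.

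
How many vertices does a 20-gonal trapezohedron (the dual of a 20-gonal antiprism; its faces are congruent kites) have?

The n-trapezohedron (dual of the n-antiprism) has V = 2·20 + 2 = 42, E = 4·20 = 80, F = 2·20 = 40.

42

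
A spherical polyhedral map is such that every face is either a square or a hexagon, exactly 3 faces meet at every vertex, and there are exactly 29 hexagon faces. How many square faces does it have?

6

Let x be the number of squares; then F = 29 + x.
Edge–face incidences: 2E = 6·29 + 4·x = 174 + 4x.
Every vertex has degree 3, so 3V = 2E.
Euler: V − E + F = 2 ⇒ (2E)/3 − E + (29 + x) = 2.
Multiply by 6: 2·(2E) − 3·(2E) + 6·(29 + x) = 12, i.e. 174 + 6x − (174 + 4x) = 12.
Collecting terms: 2x = 12, so x = 6.
Then 2E = 174 + 4·6 = 198, so E = 99, V = 2E/3 = 66, F = 29 + 6 = 35.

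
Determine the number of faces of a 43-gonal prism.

A prism on an n-gon has two n-gon bases and n rectangular sides: V = 2·43 = 86, E = 3·43 = 129, F = 43 + 2 = 45.
Check: V − E + F = 86 − 129 + 45 = 2.

45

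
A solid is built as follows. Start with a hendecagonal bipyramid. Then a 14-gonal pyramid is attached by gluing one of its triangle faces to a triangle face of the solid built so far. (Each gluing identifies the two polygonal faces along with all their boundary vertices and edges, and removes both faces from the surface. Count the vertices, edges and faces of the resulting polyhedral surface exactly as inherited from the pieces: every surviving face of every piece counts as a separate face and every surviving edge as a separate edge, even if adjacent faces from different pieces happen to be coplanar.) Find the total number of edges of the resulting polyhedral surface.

58

A hendecagonal bipyramid: V=13, E=33, F=22.
Attach a 14-gonal pyramid (V=15, E=28, F=15) along a 3-gon: merge 3 vertices and 3 edges, delete both glued faces → V=25, E=58, F=35.
Check: V − E + F = 25 − 58 + 35 = 2.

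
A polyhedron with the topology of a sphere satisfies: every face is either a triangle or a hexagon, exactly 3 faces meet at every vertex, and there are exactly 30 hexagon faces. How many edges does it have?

96

Let x be the number of triangles; then F = 30 + x.
Edge–face incidences: 2E = 6·30 + 3·x = 180 + 3x.
Every vertex has degree 3, so 3V = 2E.
Euler: V − E + F = 2 ⇒ (2E)/3 − E + (30 + x) = 2.
Multiply by 6: 2·(2E) − 3·(2E) + 6·(30 + x) = 12, i.e. 180 + 6x − (180 + 3x) = 12.
Collecting terms: 3x = 12, so x = 4.
Then 2E = 180 + 3·4 = 192, so E = 96, V = 2E/3 = 64, F = 30 + 4 = 34.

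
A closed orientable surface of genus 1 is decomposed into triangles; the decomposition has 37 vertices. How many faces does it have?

χ = 2 − 2·1 = 0, and every face is a triangle so 3F = 2E.
V − E + F = 0 with E = 3F/2 gives 37 − (3/2 − 1)·F = 0, so F = 74 and E = 111.

74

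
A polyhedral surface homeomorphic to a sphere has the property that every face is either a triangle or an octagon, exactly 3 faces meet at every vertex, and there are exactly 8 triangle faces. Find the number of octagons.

Let x be the number of octagons; then F = 8 + x.
Edge–face incidences: 2E = 3·8 + 8·x = 24 + 8x.
Every vertex has degree 3, so 3V = 2E.
Euler: V − E + F = 2 ⇒ (2E)/3 − E + (8 + x) = 2.
Multiply by 6: 2·(2E) − 3·(2E) + 6·(8 + x) = 12, i.e. 48 + 6x − (24 + 8x) = 12.
Collecting terms: −2x + 24 = 12, so −2x = −12, so x = 6.
Then 2E = 24 + 8·6 = 72, so E = 36, V = 2E/3 = 24, F = 8 + 6 = 14.

6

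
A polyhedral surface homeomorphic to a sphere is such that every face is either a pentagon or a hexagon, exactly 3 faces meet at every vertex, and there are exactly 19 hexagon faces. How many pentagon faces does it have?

12

Let x be the number of pentagons; then F = 19 + x.
Edge–face incidences: 2E = 6·19 + 5·x = 114 + 5x.
Every vertex has degree 3, so 3V = 2E.
Euler: V − E + F = 2 ⇒ (2E)/3 − E + (19 + x) = 2.
Multiply by 6: 2·(2E) − 3·(2E) + 6·(19 + x) = 12, i.e. 114 + 6x − (114 + 5x) = 12.
Collecting terms: x = 12.
Then 2E = 114 + 5·12 = 174, so E = 87, V = 2E/3 = 58, F = 19 + 12 = 31.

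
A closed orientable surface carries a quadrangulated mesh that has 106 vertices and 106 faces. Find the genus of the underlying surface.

1

Every face is a square, so 2E = 4·106 = 424, giving E = 212.
χ = V − E + F = 106 − 212 + 106 = 0.
For a closed orientable surface χ = 2 − 2g, so g = (2 − (0))/2 = 1.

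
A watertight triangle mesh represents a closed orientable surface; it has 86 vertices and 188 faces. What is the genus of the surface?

5

Every face is a triangle, so 2E = 3·188 = 564, giving E = 282.
χ = V − E + F = 86 − 282 + 188 = -8.
For a closed orientable surface χ = 2 − 2g, so g = (2 − (-8))/2 = 5.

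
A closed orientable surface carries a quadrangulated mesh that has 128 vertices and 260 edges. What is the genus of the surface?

Every face is a square and each edge borders two faces, so 4F = 2·260, giving F = 130.
χ = V − E + F = 128 − 260 + 130 = -2.
For a closed orientable surface χ = 2 − 2g, so g = (2 − (-2))/2 = 2.

2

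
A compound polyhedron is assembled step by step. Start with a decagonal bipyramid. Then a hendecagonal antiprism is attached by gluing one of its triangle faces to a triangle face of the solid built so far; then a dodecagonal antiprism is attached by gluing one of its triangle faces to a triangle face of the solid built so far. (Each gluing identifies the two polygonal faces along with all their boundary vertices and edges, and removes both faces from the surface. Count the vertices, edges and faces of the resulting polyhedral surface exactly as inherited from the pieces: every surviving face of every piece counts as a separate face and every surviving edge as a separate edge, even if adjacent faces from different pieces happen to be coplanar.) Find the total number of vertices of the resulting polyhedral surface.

A decagonal bipyramid: V=12, E=30, F=20.
Attach a hendecagonal antiprism (V=22, E=44, F=24) along a 3-gon: merge 3 vertices and 3 edges, delete both glued faces → V=31, E=71, F=42.
Attach a dodecagonal antiprism (V=24, E=48, F=26) along a 3-gon: merge 3 vertices and 3 edges, delete both glued faces → V=52, E=116, F=66.
Check: V − E + F = 52 − 116 + 66 = 2.

52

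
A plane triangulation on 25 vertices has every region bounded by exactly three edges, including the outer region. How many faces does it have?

46

In a plane triangulation 3F = 2E and V − E + F = 2, so F = 2V − 4 = 2·25 − 4 = 46.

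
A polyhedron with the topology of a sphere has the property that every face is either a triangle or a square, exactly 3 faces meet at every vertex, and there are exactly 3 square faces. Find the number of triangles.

Let x be the number of triangles; then F = 3 + x.
Edge–face incidences: 2E = 4·3 + 3·x = 12 + 3x.
Every vertex has degree 3, so 3V = 2E.
Euler: V − E + F = 2 ⇒ (2E)/3 − E + (3 + x) = 2.
Multiply by 6: 2·(2E) − 3·(2E) + 6·(3 + x) = 12, i.e. 18 + 6x − (12 + 3x) = 12.
Collecting terms: 3x + 6 = 12, so 3x = 6, so x = 2.
Then 2E = 12 + 3·2 = 18, so E = 9, V = 2E/3 = 6, F = 3 + 2 = 5.

2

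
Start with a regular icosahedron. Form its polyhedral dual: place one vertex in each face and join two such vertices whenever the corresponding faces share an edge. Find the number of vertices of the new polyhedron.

20

The base solid has V = 12, E = 30, F = 20.
The dual swaps V and F and preserves E: V′ = F = 20, E′ = E = 30, F′ = V = 12.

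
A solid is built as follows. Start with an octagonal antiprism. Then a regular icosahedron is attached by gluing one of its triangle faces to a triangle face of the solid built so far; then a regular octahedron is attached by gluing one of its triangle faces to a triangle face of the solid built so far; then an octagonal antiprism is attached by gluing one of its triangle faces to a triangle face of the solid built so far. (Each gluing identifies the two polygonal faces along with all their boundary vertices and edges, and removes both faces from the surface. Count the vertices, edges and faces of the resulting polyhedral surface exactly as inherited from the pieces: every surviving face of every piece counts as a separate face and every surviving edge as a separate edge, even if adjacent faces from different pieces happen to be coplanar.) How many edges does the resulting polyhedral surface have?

An octagonal antiprism: V=16, E=32, F=18.
Attach a regular icosahedron (V=12, E=30, F=20) along a 3-gon: merge 3 vertices and 3 edges, delete both glued faces → V=25, E=59, F=36.
Attach a regular octahedron (V=6, E=12, F=8) along a 3-gon: merge 3 vertices and 3 edges, delete both glued faces → V=28, E=68, F=42.
Attach an octagonal antiprism (V=16, E=32, F=18) along a 3-gon: merge 3 vertices and 3 edges, delete both glued faces → V=41, E=97, F=58.
Check: V − E + F = 41 − 97 + 58 = 2.

97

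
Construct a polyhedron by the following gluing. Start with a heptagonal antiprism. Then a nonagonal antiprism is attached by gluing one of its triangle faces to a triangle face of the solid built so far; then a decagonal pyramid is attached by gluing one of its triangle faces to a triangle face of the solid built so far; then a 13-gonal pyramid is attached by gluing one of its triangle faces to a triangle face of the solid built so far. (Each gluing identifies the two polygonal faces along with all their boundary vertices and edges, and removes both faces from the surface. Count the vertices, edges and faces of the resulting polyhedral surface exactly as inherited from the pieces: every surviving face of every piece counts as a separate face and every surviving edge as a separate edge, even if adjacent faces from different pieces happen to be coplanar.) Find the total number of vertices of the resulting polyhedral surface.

A heptagonal antiprism: V=14, E=28, F=16.
Attach a nonagonal antiprism (V=18, E=36, F=20) along a 3-gon: merge 3 vertices and 3 edges, delete both glued faces → V=29, E=61, F=34.
Attach a decagonal pyramid (V=11, E=20, F=11) along a 3-gon: merge 3 vertices and 3 edges, delete both glued faces → V=37, E=78, F=43.
Attach a 13-gonal pyramid (V=14, E=26, F=14) along a 3-gon: merge 3 vertices and 3 edges, delete both glued faces → V=48, E=101, F=55.
Check: V − E + F = 48 − 101 + 55 = 2.

48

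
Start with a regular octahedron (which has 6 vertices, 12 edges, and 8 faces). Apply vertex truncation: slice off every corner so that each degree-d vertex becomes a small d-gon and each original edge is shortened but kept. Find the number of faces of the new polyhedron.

Truncation replaces each original edge-end by a new vertex, so V′ = 2E = 24.
Each original edge survives, and each old vertex of degree d contributes d new edges; summing degrees gives Σd = 2E, so E′ = E + 2E = 3E = 36.
Each original face survives and each original vertex becomes one new face: F′ = F + V = 14.

14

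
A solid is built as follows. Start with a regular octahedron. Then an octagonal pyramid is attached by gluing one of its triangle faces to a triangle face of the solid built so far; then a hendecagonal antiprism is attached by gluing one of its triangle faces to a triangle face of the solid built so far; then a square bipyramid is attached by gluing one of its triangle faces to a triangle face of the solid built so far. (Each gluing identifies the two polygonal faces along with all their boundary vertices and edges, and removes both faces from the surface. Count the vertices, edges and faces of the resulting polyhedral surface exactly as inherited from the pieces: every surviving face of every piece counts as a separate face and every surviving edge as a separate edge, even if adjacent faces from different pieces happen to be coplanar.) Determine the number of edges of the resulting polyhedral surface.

A regular octahedron: V=6, E=12, F=8.
Attach an octagonal pyramid (V=9, E=16, F=9) along a 3-gon: merge 3 vertices and 3 edges, delete both glued faces → V=12, E=25, F=15.
Attach a hendecagonal antiprism (V=22, E=44, F=24) along a 3-gon: merge 3 vertices and 3 edges, delete both glued faces → V=31, E=66, F=37.
Attach a square bipyramid (V=6, E=12, F=8) along a 3-gon: merge 3 vertices and 3 edges, delete both glued faces → V=34, E=75, F=43.
Check: V − E + F = 34 − 75 + 43 = 2.

75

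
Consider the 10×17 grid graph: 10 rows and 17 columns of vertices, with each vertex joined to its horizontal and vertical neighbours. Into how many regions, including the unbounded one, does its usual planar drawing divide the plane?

The grid has V = 10·17 = 170 vertices and E = 10·16 + 17·9 = 313 edges.
F = 2 − V + E = 2 − 170 + 313 = 145.

145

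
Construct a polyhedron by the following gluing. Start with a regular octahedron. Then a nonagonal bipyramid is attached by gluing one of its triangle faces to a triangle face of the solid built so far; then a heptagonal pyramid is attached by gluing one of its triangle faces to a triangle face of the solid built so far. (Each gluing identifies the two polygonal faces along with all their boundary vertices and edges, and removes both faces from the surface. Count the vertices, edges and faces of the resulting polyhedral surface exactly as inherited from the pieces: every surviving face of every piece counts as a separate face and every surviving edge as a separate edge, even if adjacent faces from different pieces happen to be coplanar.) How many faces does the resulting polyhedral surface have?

A regular octahedron: V=6, E=12, F=8.
Attach a nonagonal bipyramid (V=11, E=27, F=18) along a 3-gon: merge 3 vertices and 3 edges, delete both glued faces → V=14, E=36, F=24.
Attach a heptagonal pyramid (V=8, E=14, F=8) along a 3-gon: merge 3 vertices and 3 edges, delete both glued faces → V=19, E=47, F=30.
Check: V − E + F = 19 − 47 + 30 = 2.

30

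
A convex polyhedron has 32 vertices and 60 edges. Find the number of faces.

Here V − E + F = 2.
F = 2 − V + E = 2 − 32 + 60 = 30.

30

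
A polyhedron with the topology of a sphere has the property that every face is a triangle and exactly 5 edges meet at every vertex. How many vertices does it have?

Each face has 3 edges and each edge borders two faces, so 2E = 3F.
Each vertex has degree 5, so 5V = 2E and hence V = 3F/5.
Euler: V − E + F = 2 ⇒ (3F/5) − (3F/2) + F = 2.
Multiply by 10: (6 − 15 + 10)F = 20, i.e. 1F = 20.
So F = 20, E = 3·20/2 = 30, V = 3·20/5 = 12.

12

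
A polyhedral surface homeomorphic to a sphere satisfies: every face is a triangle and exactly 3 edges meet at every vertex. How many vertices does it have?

Each face has 3 edges and each edge borders two faces, so 2E = 3F.
Each vertex has degree 3, so 3V = 2E and hence V = 3F/3.
Euler: V − E + F = 2 ⇒ (3F/3) − (3F/2) + F = 2.
Multiply by 6: (6 − 9 + 6)F = 12, i.e. 3F = 12.
So F = 4, E = 3·4/2 = 6, V = 3·4/3 = 4.

4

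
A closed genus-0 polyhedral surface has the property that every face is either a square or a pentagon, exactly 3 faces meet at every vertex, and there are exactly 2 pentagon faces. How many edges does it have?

15

Let x be the number of squares; then F = 2 + x.
Edge–face incidences: 2E = 5·2 + 4·x = 10 + 4x.
Every vertex has degree 3, so 3V = 2E.
Euler: V − E + F = 2 ⇒ (2E)/3 − E + (2 + x) = 2.
Multiply by 6: 2·(2E) − 3·(2E) + 6·(2 + x) = 12, i.e. 12 + 6x − (10 + 4x) = 12.
Collecting terms: 2x + 2 = 12, so 2x = 10, so x = 5.
Then 2E = 10 + 4·5 = 30, so E = 15, V = 2E/3 = 10, F = 2 + 5 = 7.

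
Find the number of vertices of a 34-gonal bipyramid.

36

A bipyramid over an n-gon has 2n triangular faces and n + 2 vertices: V = 34 + 2 = 36, E = 3·34 = 102, F = 2·34 = 68.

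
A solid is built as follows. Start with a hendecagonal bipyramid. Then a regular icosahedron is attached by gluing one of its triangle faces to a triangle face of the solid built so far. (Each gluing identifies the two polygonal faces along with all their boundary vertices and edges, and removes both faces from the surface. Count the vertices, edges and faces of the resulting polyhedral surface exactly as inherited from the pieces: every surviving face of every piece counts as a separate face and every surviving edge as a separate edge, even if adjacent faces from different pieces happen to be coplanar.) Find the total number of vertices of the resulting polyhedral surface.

A hendecagonal bipyramid: V=13, E=33, F=22.
Attach a regular icosahedron (V=12, E=30, F=20) along a 3-gon: merge 3 vertices and 3 edges, delete both glued faces → V=22, E=60, F=40.
Check: V − E + F = 22 − 60 + 40 = 2.

22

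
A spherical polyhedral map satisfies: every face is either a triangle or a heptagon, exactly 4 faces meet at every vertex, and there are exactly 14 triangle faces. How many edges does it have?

28

Let x be the number of heptagons; then F = 14 + x.
Edge–face incidences: 2E = 3·14 + 7·x = 42 + 7x.
Every vertex has degree 4, so 4V = 2E.
Euler: V − E + F = 2 ⇒ (2E)/4 − E + (14 + x) = 2.
Multiply by 8: 2·(2E) − 4·(2E) + 8·(14 + x) = 16, i.e. 112 + 8x − 2·(42 + 7x) = 16.
Collecting terms: −6x + 28 = 16, so −6x = −12, so x = 2.
Then 2E = 42 + 7·2 = 56, so E = 28, V = 2E/4 = 14, F = 14 + 2 = 16.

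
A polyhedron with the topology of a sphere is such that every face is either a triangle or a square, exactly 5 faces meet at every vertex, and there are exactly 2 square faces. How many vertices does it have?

Let x be the number of triangles; then F = 2 + x.
Edge–face incidences: 2E = 4·2 + 3·x = 8 + 3x.
Every vertex has degree 5, so 5V = 2E.
Euler: V − E + F = 2 ⇒ (2E)/5 − E + (2 + x) = 2.
Multiply by 10: 2·(2E) − 5·(2E) + 10·(2 + x) = 20, i.e. 20 + 10x − 3·(8 + 3x) = 20.
Collecting terms: x − 4 = 20, so x = 24.
Then 2E = 8 + 3·24 = 80, so E = 40, V = 2E/5 = 16, F = 2 + 24 = 26.

16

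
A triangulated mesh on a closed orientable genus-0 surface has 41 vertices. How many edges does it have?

χ = 2 − 2·0 = 2, and every face is a triangle so 3F = 2E.
V − E + F = 2 with E = 3F/2 gives 41 − (3/2 − 1)·F = 2, so F = 78 and E = 117.

117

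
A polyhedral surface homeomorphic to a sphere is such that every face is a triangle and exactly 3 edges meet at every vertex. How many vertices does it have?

Each face has 3 edges and each edge borders two faces, so 2E = 3F.
Each vertex has degree 3, so 3V = 2E and hence V = 3F/3.
Euler: V − E + F = 2 ⇒ (3F/3) − (3F/2) + F = 2.
Multiply by 6: (6 − 9 + 6)F = 12, i.e. 3F = 12.
So F = 4, E = 3·4/2 = 6, V = 3·4/3 = 4.

4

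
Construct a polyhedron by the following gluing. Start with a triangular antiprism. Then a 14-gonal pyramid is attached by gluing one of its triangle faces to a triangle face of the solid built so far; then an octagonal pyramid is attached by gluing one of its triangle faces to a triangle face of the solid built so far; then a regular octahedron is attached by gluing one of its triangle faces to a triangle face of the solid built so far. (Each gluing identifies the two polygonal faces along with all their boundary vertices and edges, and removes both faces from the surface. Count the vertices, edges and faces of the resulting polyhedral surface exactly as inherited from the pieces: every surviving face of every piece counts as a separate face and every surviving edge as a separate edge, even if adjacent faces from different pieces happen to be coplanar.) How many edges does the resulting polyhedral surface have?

A triangular antiprism: V=6, E=12, F=8.
Attach a 14-gonal pyramid (V=15, E=28, F=15) along a 3-gon: merge 3 vertices and 3 edges, delete both glued faces → V=18, E=37, F=21.
Attach an octagonal pyramid (V=9, E=16, F=9) along a 3-gon: merge 3 vertices and 3 edges, delete both glued faces → V=24, E=50, F=28.
Attach a regular octahedron (V=6, E=12, F=8) along a 3-gon: merge 3 vertices and 3 edges, delete both glued faces → V=27, E=59, F=34.
Check: V − E + F = 27 − 59 + 34 = 2.

59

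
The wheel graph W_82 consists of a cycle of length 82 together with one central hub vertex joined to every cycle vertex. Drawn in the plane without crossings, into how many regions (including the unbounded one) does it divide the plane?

83

W_82 has V = 82 + 1 = 83 vertices and E = 2·82 = 164 edges.
By Euler's formula F = 2 − V + E = 2 − 83 + 164 = 83.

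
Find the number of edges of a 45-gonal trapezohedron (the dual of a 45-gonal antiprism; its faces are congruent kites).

180

The n-trapezohedron (dual of the n-antiprism) has V = 2·45 + 2 = 92, E = 4·45 = 180, F = 2·45 = 90.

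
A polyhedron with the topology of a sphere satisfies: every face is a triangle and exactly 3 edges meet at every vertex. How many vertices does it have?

4

Each face has 3 edges and each edge borders two faces, so 2E = 3F.
Each vertex has degree 3, so 3V = 2E and hence V = 3F/3.
Euler: V − E + F = 2 ⇒ (3F/3) − (3F/2) + F = 2.
Multiply by 6: (6 − 9 + 6)F = 12, i.e. 3F = 12.
So F = 4, E = 3·4/2 = 6, V = 3·4/3 = 4.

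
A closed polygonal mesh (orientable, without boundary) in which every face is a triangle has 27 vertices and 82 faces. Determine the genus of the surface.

8

Every face is a triangle, so 2E = 3·82 = 246, giving E = 123.
χ = V − E + F = 27 − 123 + 82 = -14.
For a closed orientable surface χ = 2 − 2g, so g = (2 − (-14))/2 = 8.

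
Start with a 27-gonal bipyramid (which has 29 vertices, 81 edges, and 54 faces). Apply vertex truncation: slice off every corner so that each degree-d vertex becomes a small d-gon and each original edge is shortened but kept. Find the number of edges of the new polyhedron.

Truncation replaces each original edge-end by a new vertex, so V′ = 2E = 162.
Each original edge survives, and each old vertex of degree d contributes d new edges; summing degrees gives Σd = 2E, so E′ = E + 2E = 3E = 243.
Each original face survives and each original vertex becomes one new face: F′ = F + V = 83.

243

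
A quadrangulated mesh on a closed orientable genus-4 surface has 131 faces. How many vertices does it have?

χ = 2 − 2·4 = -6, and every face is a square so 4F = 2E.
E = 4·131/2 = 262. Then V = -6 + E − F = -6 + 262 − 131 = 125.

125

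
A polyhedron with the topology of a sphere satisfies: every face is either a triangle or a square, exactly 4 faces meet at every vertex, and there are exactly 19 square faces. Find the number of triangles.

Let x be the number of triangles; then F = 19 + x.
Edge–face incidences: 2E = 4·19 + 3·x = 76 + 3x.
Every vertex has degree 4, so 4V = 2E.
Euler: V − E + F = 2 ⇒ (2E)/4 − E + (19 + x) = 2.
Multiply by 8: 2·(2E) − 4·(2E) + 8·(19 + x) = 16, i.e. 152 + 8x − 2·(76 + 3x) = 16.
Collecting terms: 2x = 16, so x = 8.
Then 2E = 76 + 3·8 = 100, so E = 50, V = 2E/4 = 25, F = 19 + 8 = 27.

8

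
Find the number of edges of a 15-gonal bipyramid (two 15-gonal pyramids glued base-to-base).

45

A bipyramid over an n-gon has 2n triangular faces and n + 2 vertices: V = 15 + 2 = 17, E = 3·15 = 45, F = 2·15 = 30.
Check: V − E + F = 17 − 45 + 30 = 2.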